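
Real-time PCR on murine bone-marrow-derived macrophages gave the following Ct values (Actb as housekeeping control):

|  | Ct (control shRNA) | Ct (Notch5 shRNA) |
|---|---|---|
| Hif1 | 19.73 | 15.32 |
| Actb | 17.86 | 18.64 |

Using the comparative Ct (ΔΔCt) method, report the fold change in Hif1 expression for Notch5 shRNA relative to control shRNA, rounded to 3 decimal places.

ΔCt(control shRNA) = 19.730 − 17.860 = 1.870
ΔCt(Notch5 shRNA) = 15.320 − 18.640 = -3.320
ΔΔCt = -3.320 − 1.870 = -5.190
Fold change = 2^(−(-5.190)) = 2^5.190 = 36.5044

36.504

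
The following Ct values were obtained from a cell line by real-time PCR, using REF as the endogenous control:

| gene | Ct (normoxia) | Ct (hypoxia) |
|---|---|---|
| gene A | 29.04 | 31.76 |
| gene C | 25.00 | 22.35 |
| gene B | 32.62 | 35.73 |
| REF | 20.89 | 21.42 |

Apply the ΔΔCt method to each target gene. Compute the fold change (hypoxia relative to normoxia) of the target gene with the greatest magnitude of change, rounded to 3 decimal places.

9.063

gene A: ΔΔCt = (31.76−21.42) − (29.04−20.89) = 10.34 − 8.15 = 2.19; fold change = 2^-2.19 = 0.219
gene C: ΔΔCt = (22.35−21.42) − (25.00−20.89) = 0.93 − 4.11 = -3.18; fold change = 2^3.18 = 9.063
gene B: ΔΔCt = (35.73−21.42) − (32.62−20.89) = 14.31 − 11.73 = 2.58; fold change = 2^-2.58 = 0.167
gene C has the largest |ΔΔCt| = 3.18.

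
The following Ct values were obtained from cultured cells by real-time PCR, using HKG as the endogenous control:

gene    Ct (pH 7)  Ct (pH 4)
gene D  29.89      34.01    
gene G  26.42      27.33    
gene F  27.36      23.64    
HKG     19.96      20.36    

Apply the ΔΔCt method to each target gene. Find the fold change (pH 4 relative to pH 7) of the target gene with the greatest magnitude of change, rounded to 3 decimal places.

gene D: ΔΔCt = (34.01−20.36) − (29.89−19.96) = 13.65 − 9.93 = 3.72; fold change = 2^-3.72 = 0.076
gene G: ΔΔCt = (27.33−20.36) − (26.42−19.96) = 6.97 − 6.46 = 0.51; fold change = 2^-0.51 = 0.702
gene F: ΔΔCt = (23.64−20.36) − (27.36−19.96) = 3.28 − 7.40 = -4.12; fold change = 2^4.12 = 17.388
gene F has the largest |ΔΔCt| = 4.12.

17.388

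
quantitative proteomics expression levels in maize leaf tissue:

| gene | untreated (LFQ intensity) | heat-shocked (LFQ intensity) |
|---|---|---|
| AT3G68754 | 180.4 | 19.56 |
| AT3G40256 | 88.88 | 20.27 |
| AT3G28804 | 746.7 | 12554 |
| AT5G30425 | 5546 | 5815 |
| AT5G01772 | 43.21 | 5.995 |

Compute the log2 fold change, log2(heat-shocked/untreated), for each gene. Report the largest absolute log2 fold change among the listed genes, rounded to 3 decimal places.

log2(19.56/180.4) = -3.205  (AT3G68754)
log2(20.27/88.88) = -2.133  (AT3G40256)
log2(12554/746.7) = 4.071  (AT3G28804)
log2(5815/5546) = 0.068  (AT5G30425)
log2(5.995/43.21) = -2.850  (AT5G01772)
The largest magnitude belongs to AT3G28804.

4.071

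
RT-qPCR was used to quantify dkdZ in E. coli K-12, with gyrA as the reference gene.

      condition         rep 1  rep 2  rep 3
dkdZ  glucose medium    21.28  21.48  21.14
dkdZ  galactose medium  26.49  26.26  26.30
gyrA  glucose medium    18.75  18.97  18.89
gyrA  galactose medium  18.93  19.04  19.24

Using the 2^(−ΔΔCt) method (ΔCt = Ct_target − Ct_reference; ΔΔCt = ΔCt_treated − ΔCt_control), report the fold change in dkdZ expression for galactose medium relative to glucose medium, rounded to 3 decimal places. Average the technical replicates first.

0.035

Mean Ct: dkdZ glucose medium 21.300; dkdZ galactose medium 26.350; gyrA glucose medium 18.870; gyrA galactose medium 19.070
ΔCt(glucose medium) = 21.300 − 18.870 = 2.430
ΔCt(galactose medium) = 26.350 − 19.070 = 7.280
ΔΔCt = 7.280 − 2.430 = 4.850
Fold change = 2^(−4.850) = 0.0347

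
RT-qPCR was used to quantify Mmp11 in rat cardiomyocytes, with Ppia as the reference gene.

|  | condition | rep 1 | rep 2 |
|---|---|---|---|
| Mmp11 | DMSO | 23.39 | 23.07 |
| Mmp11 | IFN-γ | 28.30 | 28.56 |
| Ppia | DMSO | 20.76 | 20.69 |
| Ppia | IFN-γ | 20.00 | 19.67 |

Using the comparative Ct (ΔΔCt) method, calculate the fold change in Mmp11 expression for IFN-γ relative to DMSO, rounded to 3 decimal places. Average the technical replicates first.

0.015

Mean Ct: Mmp11 DMSO 23.230; Mmp11 IFN-γ 28.430; Ppia DMSO 20.725; Ppia IFN-γ 19.835
ΔCt(DMSO) = 23.230 − 20.725 = 2.505
ΔCt(IFN-γ) = 28.430 − 19.835 = 8.595
ΔΔCt = 8.595 − 2.505 = 6.090
Fold change = 2^(−6.090) = 0.0147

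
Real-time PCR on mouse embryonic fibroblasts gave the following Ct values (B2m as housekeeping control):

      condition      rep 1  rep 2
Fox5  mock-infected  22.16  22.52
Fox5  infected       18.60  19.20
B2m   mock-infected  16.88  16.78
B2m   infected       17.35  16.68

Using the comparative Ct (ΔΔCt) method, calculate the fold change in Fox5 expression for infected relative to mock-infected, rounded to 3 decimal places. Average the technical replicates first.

Mean Ct: Fox5 mock-infected 22.340; Fox5 infected 18.900; B2m mock-infected 16.830; B2m infected 17.015
ΔCt(mock-infected) = 22.340 − 16.830 = 5.510
ΔCt(infected) = 18.900 − 17.015 = 1.885
ΔΔCt = 1.885 − 5.510 = -3.625
Fold change = 2^(−(-3.625)) = 2^3.625 = 12.3377

12.338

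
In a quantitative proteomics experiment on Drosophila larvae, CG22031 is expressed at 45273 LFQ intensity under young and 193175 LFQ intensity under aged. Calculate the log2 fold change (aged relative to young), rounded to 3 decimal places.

Fold change = 193175 / 45273 = 4.2669
log2(4.2669) = 2.0932

2.093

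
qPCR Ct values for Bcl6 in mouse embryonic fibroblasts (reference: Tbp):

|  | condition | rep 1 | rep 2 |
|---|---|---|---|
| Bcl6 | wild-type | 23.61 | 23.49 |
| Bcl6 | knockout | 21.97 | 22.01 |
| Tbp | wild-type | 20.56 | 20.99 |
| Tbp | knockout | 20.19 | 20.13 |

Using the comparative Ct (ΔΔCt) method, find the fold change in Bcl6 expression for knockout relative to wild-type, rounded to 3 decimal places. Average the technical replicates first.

Mean Ct: Bcl6 wild-type 23.550; Bcl6 knockout 21.990; Tbp wild-type 20.775; Tbp knockout 20.160
ΔCt(wild-type) = 23.550 − 20.775 = 2.775
ΔCt(knockout) = 21.990 − 20.160 = 1.830
ΔΔCt = 1.830 − 2.775 = -0.945
Fold change = 2^(−(-0.945)) = 2^0.945 = 1.9252

1.925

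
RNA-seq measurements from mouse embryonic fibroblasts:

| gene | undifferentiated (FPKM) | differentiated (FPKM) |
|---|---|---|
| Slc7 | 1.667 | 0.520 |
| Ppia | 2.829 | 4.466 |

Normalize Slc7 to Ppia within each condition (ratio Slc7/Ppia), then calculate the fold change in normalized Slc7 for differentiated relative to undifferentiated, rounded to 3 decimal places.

0.198

Slc7/Ppia (undifferentiated) = 1.667 / 2.829 = 0.58925
Slc7/Ppia (differentiated) = 0.520 / 4.466 = 0.11644
Fold change = 0.11644 / 0.58925 = 0.1976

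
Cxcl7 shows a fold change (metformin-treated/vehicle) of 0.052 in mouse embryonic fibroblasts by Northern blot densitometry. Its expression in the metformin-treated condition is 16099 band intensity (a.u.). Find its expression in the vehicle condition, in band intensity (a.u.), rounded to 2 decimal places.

309596.15

vehicle expression = 16099 / 0.052 = 309596.15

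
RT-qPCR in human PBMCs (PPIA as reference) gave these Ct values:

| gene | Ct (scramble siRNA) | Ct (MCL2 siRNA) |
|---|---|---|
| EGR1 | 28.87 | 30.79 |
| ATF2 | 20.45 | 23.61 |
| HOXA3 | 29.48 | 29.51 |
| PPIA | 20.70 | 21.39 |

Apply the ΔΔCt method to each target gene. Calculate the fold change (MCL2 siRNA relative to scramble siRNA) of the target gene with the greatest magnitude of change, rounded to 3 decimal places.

0.180

EGR1: ΔΔCt = (30.79−21.39) − (28.87−20.70) = 9.40 − 8.17 = 1.23; fold change = 2^-1.23 = 0.426
ATF2: ΔΔCt = (23.61−21.39) − (20.45−20.70) = 2.22 − (-0.25) = 2.47; fold change = 2^-2.47 = 0.180
HOXA3: ΔΔCt = (29.51−21.39) − (29.48−20.70) = 8.12 − 8.78 = -0.66; fold change = 2^0.66 = 1.580
ATF2 has the largest |ΔΔCt| = 2.47.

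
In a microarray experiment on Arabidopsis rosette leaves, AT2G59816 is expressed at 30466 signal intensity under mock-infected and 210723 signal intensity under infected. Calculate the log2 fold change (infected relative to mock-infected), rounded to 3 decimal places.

Fold change = 210723 / 30466 = 6.9167
log2(6.9167) = 2.7901

2.790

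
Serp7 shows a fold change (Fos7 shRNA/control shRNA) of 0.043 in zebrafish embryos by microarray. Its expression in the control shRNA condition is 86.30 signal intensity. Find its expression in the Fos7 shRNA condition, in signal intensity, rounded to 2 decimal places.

3.71

Fos7 shRNA expression = 86.30 × 0.043 = 3.71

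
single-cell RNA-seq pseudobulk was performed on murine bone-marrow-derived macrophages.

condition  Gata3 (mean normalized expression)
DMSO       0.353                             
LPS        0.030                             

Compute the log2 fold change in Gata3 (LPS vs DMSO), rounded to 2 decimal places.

-3.56

Fold change = 0.030 / 0.353 = 0.0850
log2(0.0850) = -3.557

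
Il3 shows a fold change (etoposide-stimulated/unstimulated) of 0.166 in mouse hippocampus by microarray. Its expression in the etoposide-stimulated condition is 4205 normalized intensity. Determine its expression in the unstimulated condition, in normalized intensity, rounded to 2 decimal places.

25331.33

unstimulated expression = 4205 / 0.166 = 25331.33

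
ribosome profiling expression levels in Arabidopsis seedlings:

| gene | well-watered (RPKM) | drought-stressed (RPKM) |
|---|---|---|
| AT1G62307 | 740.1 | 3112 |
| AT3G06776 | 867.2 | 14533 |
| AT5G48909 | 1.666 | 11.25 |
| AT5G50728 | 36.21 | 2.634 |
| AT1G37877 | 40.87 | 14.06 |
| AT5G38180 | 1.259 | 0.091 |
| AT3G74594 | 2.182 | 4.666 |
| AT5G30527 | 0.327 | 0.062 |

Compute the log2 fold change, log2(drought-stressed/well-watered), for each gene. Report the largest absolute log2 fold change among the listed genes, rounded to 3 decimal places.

log2(3112/740.1) = 2.072  (AT1G62307)
log2(14533/867.2) = 4.067  (AT3G06776)
log2(11.25/1.666) = 2.755  (AT5G48909)
log2(2.634/36.21) = -3.781  (AT5G50728)
log2(14.06/40.87) = -1.539  (AT1G37877)
log2(0.091/1.259) = -3.790  (AT5G38180)
log2(4.666/2.182) = 1.097  (AT3G74594)
log2(0.062/0.327) = -2.399  (AT5G30527)
The largest magnitude belongs to AT3G06776.

4.067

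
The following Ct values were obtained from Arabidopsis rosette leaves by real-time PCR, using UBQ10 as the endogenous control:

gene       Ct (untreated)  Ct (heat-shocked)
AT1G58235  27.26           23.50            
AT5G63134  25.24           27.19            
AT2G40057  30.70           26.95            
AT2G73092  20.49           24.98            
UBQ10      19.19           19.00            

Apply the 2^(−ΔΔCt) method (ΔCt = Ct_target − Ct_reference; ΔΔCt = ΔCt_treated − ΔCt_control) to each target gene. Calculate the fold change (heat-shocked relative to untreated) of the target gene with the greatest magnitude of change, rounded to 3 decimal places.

0.039

AT1G58235: ΔΔCt = (23.50−19.00) − (27.26−19.19) = 4.50 − 8.07 = -3.57; fold change = 2^3.57 = 11.876
AT5G63134: ΔΔCt = (27.19−19.00) − (25.24−19.19) = 8.19 − 6.05 = 2.14; fold change = 2^-2.14 = 0.227
AT2G40057: ΔΔCt = (26.95−19.00) − (30.70−19.19) = 7.95 − 11.51 = -3.56; fold change = 2^3.56 = 11.794
AT2G73092: ΔΔCt = (24.98−19.00) − (20.49−19.19) = 5.98 − 1.30 = 4.68; fold change = 2^-4.68 = 0.039
AT2G73092 has the largest |ΔΔCt| = 4.68.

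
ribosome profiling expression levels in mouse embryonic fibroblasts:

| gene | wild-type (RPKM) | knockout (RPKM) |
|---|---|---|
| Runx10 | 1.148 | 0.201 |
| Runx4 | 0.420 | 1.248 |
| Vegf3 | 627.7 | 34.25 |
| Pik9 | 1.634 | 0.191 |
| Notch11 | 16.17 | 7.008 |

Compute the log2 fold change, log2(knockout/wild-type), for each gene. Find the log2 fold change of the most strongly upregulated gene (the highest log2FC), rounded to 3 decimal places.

1.571

log2(0.201/1.148) = -2.514  (Runx10)
log2(1.248/0.420) = 1.571  (Runx4)
log2(34.25/627.7) = -4.196  (Vegf3)
log2(0.191/1.634) = -3.097  (Pik9)
log2(7.008/16.17) = -1.206  (Notch11)
Runx4 is most strongly upregulated.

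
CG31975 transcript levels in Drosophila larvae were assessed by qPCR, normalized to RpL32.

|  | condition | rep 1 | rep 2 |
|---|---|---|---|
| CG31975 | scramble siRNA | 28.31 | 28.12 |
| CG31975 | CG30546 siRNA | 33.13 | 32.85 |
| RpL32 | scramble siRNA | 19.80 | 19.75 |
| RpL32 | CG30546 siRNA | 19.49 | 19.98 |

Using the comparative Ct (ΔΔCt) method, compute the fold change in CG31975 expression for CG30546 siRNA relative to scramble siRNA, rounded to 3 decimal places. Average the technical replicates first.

Mean Ct: CG31975 scramble siRNA 28.215; CG31975 CG30546 siRNA 32.990; RpL32 scramble siRNA 19.775; RpL32 CG30546 siRNA 19.735
ΔCt(scramble siRNA) = 28.215 − 19.775 = 8.440
ΔCt(CG30546 siRNA) = 32.990 − 19.735 = 13.255
ΔΔCt = 13.255 − 8.440 = 4.815
Fold change = 2^(−4.815) = 0.0355

0.036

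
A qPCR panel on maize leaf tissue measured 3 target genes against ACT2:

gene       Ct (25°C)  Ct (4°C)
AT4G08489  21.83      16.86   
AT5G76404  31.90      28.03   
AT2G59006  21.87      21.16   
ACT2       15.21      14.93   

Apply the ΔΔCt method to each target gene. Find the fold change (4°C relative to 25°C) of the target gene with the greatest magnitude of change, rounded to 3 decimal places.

25.813

AT4G08489: ΔΔCt = (16.86−14.93) − (21.83−15.21) = 1.93 − 6.62 = -4.69; fold change = 2^4.69 = 25.813
AT5G76404: ΔΔCt = (28.03−14.93) − (31.90−15.21) = 13.10 − 16.69 = -3.59; fold change = 2^3.59 = 12.042
AT2G59006: ΔΔCt = (21.16−14.93) − (21.87−15.21) = 6.23 − 6.66 = -0.43; fold change = 2^0.43 = 1.347
AT4G08489 has the largest |ΔΔCt| = 4.69.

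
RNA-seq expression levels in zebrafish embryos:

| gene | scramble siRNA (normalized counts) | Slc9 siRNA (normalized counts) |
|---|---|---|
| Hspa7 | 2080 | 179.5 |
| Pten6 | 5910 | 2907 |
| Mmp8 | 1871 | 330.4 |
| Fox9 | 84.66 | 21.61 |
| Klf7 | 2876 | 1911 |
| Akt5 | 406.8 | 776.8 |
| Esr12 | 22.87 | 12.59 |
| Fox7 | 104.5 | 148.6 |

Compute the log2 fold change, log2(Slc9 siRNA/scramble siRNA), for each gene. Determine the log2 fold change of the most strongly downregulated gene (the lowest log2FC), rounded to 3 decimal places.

log2(179.5/2080) = -3.535  (Hspa7)
log2(2907/5910) = -1.024  (Pten6)
log2(330.4/1871) = -2.502  (Mmp8)
log2(21.61/84.66) = -1.970  (Fox9)
log2(1911/2876) = -0.590  (Klf7)
log2(776.8/406.8) = 0.933  (Akt5)
log2(12.59/22.87) = -0.861  (Esr12)
log2(148.6/104.5) = 0.508  (Fox7)
Hspa7 is most strongly downregulated.

-3.535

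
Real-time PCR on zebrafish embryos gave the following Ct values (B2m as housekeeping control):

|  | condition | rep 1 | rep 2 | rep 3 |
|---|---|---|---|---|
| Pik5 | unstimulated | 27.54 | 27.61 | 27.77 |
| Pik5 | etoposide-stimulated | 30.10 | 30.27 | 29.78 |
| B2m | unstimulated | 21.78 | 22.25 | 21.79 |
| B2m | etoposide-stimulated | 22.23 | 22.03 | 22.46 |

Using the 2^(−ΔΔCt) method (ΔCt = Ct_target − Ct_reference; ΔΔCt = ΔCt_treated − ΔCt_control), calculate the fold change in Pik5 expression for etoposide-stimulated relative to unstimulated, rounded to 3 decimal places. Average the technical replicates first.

0.232

Mean Ct: Pik5 unstimulated 27.640; Pik5 etoposide-stimulated 30.050; B2m unstimulated 21.940; B2m etoposide-stimulated 22.240
ΔCt(unstimulated) = 27.640 − 21.940 = 5.700
ΔCt(etoposide-stimulated) = 30.050 − 22.240 = 7.810
ΔΔCt = 7.810 − 5.700 = 2.110
Fold change = 2^(−2.110) = 0.2316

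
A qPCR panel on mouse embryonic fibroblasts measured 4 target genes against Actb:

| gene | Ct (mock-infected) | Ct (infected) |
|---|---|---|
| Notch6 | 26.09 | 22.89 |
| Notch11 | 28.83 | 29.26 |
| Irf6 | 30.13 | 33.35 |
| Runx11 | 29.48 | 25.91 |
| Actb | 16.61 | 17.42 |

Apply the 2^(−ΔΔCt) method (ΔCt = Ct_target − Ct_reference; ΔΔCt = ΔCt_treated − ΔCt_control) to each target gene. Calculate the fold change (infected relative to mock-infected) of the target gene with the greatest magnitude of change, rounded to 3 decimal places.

Notch6: ΔΔCt = (22.89−17.42) − (26.09−16.61) = 5.47 − 9.48 = -4.01; fold change = 2^4.01 = 16.111
Notch11: ΔΔCt = (29.26−17.42) − (28.83−16.61) = 11.84 − 12.22 = -0.38; fold change = 2^0.38 = 1.301
Irf6: ΔΔCt = (33.35−17.42) − (30.13−16.61) = 15.93 − 13.52 = 2.41; fold change = 2^-2.41 = 0.188
Runx11: ΔΔCt = (25.91−17.42) − (29.48−16.61) = 8.49 − 12.87 = -4.38; fold change = 2^4.38 = 20.821
Runx11 has the largest |ΔΔCt| = 4.38.

20.821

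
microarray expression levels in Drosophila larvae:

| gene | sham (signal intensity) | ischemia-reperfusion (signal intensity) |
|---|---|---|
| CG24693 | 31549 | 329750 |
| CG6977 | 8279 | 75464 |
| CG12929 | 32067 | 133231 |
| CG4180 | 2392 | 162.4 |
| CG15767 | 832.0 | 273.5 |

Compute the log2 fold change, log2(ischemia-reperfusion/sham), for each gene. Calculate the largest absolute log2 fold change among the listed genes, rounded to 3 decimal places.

3.881

log2(329750/31549) = 3.386  (CG24693)
log2(75464/8279) = 3.188  (CG6977)
log2(133231/32067) = 2.055  (CG12929)
log2(162.4/2392) = -3.881  (CG4180)
log2(273.5/832.0) = -1.605  (CG15767)
The largest magnitude belongs to CG4180.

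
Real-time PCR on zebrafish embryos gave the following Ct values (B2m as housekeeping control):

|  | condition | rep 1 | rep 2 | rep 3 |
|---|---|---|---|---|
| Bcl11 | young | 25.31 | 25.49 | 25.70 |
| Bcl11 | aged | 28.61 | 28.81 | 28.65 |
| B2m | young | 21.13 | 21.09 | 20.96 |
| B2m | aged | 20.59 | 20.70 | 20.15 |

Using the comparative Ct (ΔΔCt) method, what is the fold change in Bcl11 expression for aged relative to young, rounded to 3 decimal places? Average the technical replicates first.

0.073

Mean Ct: Bcl11 young 25.500; Bcl11 aged 28.690; B2m young 21.060; B2m aged 20.480
ΔCt(young) = 25.500 − 21.060 = 4.440
ΔCt(aged) = 28.690 − 20.480 = 8.210
ΔΔCt = 8.210 − 4.440 = 3.770
Fold change = 2^(−3.770) = 0.0733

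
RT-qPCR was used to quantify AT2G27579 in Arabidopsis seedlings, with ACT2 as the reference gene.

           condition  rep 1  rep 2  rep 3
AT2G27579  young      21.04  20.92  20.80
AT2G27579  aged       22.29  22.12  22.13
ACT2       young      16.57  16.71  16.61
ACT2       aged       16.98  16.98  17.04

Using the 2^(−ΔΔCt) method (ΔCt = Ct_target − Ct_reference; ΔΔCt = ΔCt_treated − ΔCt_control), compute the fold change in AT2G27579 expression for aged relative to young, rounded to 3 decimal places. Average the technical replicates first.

Mean Ct: AT2G27579 young 20.920; AT2G27579 aged 22.180; ACT2 young 16.630; ACT2 aged 17.000
ΔCt(young) = 20.920 − 16.630 = 4.290
ΔCt(aged) = 22.180 − 17.000 = 5.180
ΔΔCt = 5.180 − 4.290 = 0.890
Fold change = 2^(−0.890) = 0.5396

0.540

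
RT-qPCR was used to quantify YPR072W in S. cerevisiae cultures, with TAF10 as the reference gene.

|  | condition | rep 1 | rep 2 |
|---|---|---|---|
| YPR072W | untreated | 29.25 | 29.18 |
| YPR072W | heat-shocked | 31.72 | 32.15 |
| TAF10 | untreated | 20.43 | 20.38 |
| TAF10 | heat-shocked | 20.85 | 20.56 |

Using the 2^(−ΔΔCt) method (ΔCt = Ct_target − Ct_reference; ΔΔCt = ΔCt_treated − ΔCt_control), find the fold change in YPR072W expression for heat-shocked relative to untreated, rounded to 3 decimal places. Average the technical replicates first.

0.187

Mean Ct: YPR072W untreated 29.215; YPR072W heat-shocked 31.935; TAF10 untreated 20.405; TAF10 heat-shocked 20.705
ΔCt(untreated) = 29.215 − 20.405 = 8.810
ΔCt(heat-shocked) = 31.935 − 20.705 = 11.230
ΔΔCt = 11.230 − 8.810 = 2.420
Fold change = 2^(−2.420) = 0.1869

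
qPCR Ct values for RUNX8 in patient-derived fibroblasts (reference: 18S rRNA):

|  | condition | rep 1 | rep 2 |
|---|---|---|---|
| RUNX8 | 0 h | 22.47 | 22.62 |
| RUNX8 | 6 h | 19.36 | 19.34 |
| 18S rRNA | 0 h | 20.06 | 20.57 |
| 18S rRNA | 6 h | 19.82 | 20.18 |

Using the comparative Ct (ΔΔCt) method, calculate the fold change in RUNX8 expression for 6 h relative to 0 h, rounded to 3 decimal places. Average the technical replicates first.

Mean Ct: RUNX8 0 h 22.545; RUNX8 6 h 19.350; 18S rRNA 0 h 20.315; 18S rRNA 6 h 20.000
ΔCt(0 h) = 22.545 − 20.315 = 2.230
ΔCt(6 h) = 19.350 − 20.000 = -0.650
ΔΔCt = -0.650 − 2.230 = -2.880
Fold change = 2^(−(-2.880)) = 2^2.880 = 7.3615

7.362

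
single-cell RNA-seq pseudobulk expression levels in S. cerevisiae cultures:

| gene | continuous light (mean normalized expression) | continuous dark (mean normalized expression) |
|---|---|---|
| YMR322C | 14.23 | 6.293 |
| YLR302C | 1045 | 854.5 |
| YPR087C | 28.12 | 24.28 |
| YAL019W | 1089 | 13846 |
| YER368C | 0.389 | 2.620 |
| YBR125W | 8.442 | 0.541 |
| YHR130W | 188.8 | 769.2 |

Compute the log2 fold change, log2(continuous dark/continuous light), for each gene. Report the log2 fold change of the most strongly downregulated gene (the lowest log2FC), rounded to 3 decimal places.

-3.964

log2(6.293/14.23) = -1.177  (YMR322C)
log2(854.5/1045) = -0.290  (YLR302C)
log2(24.28/28.12) = -0.212  (YPR087C)
log2(13846/1089) = 3.668  (YAL019W)
log2(2.620/0.389) = 2.752  (YER368C)
log2(0.541/8.442) = -3.964  (YBR125W)
log2(769.2/188.8) = 2.026  (YHR130W)
YBR125W is most strongly downregulated.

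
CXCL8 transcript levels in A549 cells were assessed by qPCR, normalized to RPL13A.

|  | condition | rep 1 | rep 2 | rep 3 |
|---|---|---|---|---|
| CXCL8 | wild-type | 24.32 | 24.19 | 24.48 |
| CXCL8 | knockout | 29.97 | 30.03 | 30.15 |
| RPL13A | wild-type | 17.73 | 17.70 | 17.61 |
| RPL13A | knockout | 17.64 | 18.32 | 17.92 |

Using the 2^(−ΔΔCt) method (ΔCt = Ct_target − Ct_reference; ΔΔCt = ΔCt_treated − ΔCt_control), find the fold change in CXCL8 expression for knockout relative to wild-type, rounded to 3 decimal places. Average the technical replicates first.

Mean Ct: CXCL8 wild-type 24.330; CXCL8 knockout 30.050; RPL13A wild-type 17.680; RPL13A knockout 17.960
ΔCt(wild-type) = 24.330 − 17.680 = 6.650
ΔCt(knockout) = 30.050 − 17.960 = 12.090
ΔΔCt = 12.090 − 6.650 = 5.440
Fold change = 2^(−5.440) = 0.0230

0.023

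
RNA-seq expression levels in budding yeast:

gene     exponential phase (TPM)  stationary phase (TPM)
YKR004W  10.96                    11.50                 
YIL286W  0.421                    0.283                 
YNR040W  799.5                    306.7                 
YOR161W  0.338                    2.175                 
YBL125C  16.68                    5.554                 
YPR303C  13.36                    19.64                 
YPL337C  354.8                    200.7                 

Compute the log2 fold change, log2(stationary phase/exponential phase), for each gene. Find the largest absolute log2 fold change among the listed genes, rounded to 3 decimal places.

log2(11.50/10.96) = 0.069  (YKR004W)
log2(0.283/0.421) = -0.573  (YIL286W)
log2(306.7/799.5) = -1.382  (YNR040W)
log2(2.175/0.338) = 2.686  (YOR161W)
log2(5.554/16.68) = -1.587  (YBL125C)
log2(19.64/13.36) = 0.556  (YPR303C)
log2(200.7/354.8) = -0.822  (YPL337C)
The largest magnitude belongs to YOR161W.

2.686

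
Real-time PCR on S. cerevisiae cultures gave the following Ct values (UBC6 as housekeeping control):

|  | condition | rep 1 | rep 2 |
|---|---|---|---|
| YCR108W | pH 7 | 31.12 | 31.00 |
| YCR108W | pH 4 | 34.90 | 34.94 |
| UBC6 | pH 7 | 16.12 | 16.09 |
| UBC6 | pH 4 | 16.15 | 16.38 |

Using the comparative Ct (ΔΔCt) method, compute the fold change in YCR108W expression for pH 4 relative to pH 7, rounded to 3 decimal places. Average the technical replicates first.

Mean Ct: YCR108W pH 7 31.060; YCR108W pH 4 34.920; UBC6 pH 7 16.105; UBC6 pH 4 16.265
ΔCt(pH 7) = 31.060 − 16.105 = 14.955
ΔCt(pH 4) = 34.920 − 16.265 = 18.655
ΔΔCt = 18.655 − 14.955 = 3.700
Fold change = 2^(−3.700) = 0.0769

0.077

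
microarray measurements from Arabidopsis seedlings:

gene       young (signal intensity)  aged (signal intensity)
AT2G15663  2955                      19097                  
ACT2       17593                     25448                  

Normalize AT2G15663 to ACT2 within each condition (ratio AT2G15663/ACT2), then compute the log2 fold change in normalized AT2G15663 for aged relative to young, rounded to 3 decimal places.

AT2G15663/ACT2 (young) = 2955 / 17593 = 0.16796
AT2G15663/ACT2 (aged) = 19097 / 25448 = 0.75043
Fold change = 0.75043 / 0.16796 = 4.4678
log2(4.4678) = 2.1596

2.160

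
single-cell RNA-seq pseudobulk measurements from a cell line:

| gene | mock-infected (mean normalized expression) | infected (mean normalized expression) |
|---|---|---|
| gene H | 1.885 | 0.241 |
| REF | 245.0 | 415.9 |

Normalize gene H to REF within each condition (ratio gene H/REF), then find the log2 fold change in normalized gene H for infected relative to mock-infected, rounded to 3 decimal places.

gene H/REF (mock-infected) = 1.885 / 245.0 = 0.0076939
gene H/REF (infected) = 0.241 / 415.9 = 0.00057947
Fold change = 0.00057947 / 0.0076939 = 0.0753
log2(0.0753) = -3.7309

-3.731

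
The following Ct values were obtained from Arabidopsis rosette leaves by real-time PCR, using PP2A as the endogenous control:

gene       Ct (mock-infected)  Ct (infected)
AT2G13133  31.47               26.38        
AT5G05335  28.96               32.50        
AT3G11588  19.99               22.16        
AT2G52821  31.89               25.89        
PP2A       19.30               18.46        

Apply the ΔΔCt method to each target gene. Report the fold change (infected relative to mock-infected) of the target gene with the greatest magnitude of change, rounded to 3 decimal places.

AT2G13133: ΔΔCt = (26.38−18.46) − (31.47−19.30) = 7.92 − 12.17 = -4.25; fold change = 2^4.25 = 19.027
AT5G05335: ΔΔCt = (32.50−18.46) − (28.96−19.30) = 14.04 − 9.66 = 4.38; fold change = 2^-4.38 = 0.048
AT3G11588: ΔΔCt = (22.16−18.46) − (19.99−19.30) = 3.70 − 0.69 = 3.01; fold change = 2^-3.01 = 0.124
AT2G52821: ΔΔCt = (25.89−18.46) − (31.89−19.30) = 7.43 − 12.59 = -5.16; fold change = 2^5.16 = 35.753
AT2G52821 has the largest |ΔΔCt| = 5.16.

35.753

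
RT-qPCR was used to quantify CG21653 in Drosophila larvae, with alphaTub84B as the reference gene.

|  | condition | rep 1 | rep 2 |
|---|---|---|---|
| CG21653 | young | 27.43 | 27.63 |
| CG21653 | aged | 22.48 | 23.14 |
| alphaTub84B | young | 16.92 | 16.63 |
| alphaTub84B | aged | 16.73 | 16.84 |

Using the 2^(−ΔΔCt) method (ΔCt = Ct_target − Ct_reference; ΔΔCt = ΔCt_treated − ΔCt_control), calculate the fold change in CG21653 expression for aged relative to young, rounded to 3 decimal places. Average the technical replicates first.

26.538

Mean Ct: CG21653 young 27.530; CG21653 aged 22.810; alphaTub84B young 16.775; alphaTub84B aged 16.785
ΔCt(young) = 27.530 − 16.775 = 10.755
ΔCt(aged) = 22.810 − 16.785 = 6.025
ΔΔCt = 6.025 − 10.755 = -4.730
Fold change = 2^(−(-4.730)) = 2^4.730 = 26.5382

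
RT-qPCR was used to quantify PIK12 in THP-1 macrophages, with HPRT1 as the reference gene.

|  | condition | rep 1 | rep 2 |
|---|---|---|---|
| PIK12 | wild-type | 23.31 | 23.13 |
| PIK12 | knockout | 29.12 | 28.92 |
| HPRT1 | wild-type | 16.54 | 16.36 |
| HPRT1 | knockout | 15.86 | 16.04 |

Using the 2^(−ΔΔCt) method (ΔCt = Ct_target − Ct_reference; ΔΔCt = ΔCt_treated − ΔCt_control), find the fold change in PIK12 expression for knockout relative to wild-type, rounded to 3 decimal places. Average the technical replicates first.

Mean Ct: PIK12 wild-type 23.220; PIK12 knockout 29.020; HPRT1 wild-type 16.450; HPRT1 knockout 15.950
ΔCt(wild-type) = 23.220 − 16.450 = 6.770
ΔCt(knockout) = 29.020 − 15.950 = 13.070
ΔΔCt = 13.070 − 6.770 = 6.300
Fold change = 2^(−6.300) = 0.0127

0.013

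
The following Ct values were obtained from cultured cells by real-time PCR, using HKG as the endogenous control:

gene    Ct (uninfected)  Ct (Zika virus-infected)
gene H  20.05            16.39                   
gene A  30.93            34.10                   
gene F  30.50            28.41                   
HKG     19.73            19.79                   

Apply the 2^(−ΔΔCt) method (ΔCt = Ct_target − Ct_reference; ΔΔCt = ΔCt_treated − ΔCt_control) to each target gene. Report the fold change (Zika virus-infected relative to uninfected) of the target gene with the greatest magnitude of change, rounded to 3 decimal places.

13.177

gene H: ΔΔCt = (16.39−19.79) − (20.05−19.73) = -3.40 − 0.32 = -3.72; fold change = 2^3.72 = 13.177
gene A: ΔΔCt = (34.10−19.79) − (30.93−19.73) = 14.31 − 11.20 = 3.11; fold change = 2^-3.11 = 0.116
gene F: ΔΔCt = (28.41−19.79) − (30.50−19.73) = 8.62 − 10.77 = -2.15; fold change = 2^2.15 = 4.438
gene H has the largest |ΔΔCt| = 3.72.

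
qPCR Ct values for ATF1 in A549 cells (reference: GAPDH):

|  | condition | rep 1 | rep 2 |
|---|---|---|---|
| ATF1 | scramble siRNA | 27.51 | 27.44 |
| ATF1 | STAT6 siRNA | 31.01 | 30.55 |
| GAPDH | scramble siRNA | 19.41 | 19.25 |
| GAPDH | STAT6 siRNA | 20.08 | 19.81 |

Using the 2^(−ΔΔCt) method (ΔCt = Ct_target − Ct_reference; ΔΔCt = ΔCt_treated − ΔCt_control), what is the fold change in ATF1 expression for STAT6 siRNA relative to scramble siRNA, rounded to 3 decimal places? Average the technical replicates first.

0.155

Mean Ct: ATF1 scramble siRNA 27.475; ATF1 STAT6 siRNA 30.780; GAPDH scramble siRNA 19.330; GAPDH STAT6 siRNA 19.945
ΔCt(scramble siRNA) = 27.475 − 19.330 = 8.145
ΔCt(STAT6 siRNA) = 30.780 − 19.945 = 10.835
ΔΔCt = 10.835 − 8.145 = 2.690
Fold change = 2^(−2.690) = 0.1550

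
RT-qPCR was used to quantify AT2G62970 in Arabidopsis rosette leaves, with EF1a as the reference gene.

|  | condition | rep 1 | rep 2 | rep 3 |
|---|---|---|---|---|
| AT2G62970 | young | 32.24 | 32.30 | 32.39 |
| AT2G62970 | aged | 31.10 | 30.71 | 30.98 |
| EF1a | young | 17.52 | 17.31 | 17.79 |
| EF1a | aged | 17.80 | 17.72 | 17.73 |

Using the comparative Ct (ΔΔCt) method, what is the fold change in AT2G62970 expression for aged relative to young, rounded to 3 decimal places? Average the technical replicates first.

Mean Ct: AT2G62970 young 32.310; AT2G62970 aged 30.930; EF1a young 17.540; EF1a aged 17.750
ΔCt(young) = 32.310 − 17.540 = 14.770
ΔCt(aged) = 30.930 − 17.750 = 13.180
ΔΔCt = 13.180 − 14.770 = -1.590
Fold change = 2^(−(-1.590)) = 2^1.590 = 3.0105

3.010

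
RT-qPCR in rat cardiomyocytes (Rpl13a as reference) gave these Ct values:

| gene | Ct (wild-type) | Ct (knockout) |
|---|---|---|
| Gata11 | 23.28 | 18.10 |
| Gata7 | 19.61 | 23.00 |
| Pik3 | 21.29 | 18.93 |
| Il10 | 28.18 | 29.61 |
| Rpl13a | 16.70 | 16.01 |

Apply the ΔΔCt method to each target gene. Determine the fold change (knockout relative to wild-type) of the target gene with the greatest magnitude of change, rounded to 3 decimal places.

Gata11: ΔΔCt = (18.10−16.01) − (23.28−16.70) = 2.09 − 6.58 = -4.49; fold change = 2^4.49 = 22.471
Gata7: ΔΔCt = (23.00−16.01) − (19.61−16.70) = 6.99 − 2.91 = 4.08; fold change = 2^-4.08 = 0.059
Pik3: ΔΔCt = (18.93−16.01) − (21.29−16.70) = 2.92 − 4.59 = -1.67; fold change = 2^1.67 = 3.182
Il10: ΔΔCt = (29.61−16.01) − (28.18−16.70) = 13.60 − 11.48 = 2.12; fold change = 2^-2.12 = 0.230
Gata11 has the largest |ΔΔCt| = 4.49.

22.471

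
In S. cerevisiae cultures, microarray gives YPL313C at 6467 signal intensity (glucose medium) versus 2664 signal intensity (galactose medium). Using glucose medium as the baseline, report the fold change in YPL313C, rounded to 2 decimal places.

0.41

Fold change = 2664 / 6467 = 0.412
YPL313C is downregulated.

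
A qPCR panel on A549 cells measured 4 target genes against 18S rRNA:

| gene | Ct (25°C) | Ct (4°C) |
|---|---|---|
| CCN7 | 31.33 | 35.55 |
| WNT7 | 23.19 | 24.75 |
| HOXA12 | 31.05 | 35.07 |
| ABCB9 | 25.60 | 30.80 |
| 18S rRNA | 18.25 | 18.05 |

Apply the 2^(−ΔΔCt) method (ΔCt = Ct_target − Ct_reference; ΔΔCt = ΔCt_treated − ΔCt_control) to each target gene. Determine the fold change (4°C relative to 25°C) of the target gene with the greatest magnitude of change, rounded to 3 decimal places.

CCN7: ΔΔCt = (35.55−18.05) − (31.33−18.25) = 17.50 − 13.08 = 4.42; fold change = 2^-4.42 = 0.047
WNT7: ΔΔCt = (24.75−18.05) − (23.19−18.25) = 6.70 − 4.94 = 1.76; fold change = 2^-1.76 = 0.295
HOXA12: ΔΔCt = (35.07−18.05) − (31.05−18.25) = 17.02 − 12.80 = 4.22; fold change = 2^-4.22 = 0.054
ABCB9: ΔΔCt = (30.80−18.05) − (25.60−18.25) = 12.75 − 7.35 = 5.40; fold change = 2^-5.40 = 0.024
ABCB9 has the largest |ΔΔCt| = 5.40.

0.024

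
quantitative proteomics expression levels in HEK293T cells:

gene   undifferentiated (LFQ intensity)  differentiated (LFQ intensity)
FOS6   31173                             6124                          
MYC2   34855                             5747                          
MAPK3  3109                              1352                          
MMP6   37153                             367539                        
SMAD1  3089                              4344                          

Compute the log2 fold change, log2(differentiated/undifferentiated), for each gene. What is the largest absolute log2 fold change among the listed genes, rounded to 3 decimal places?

log2(6124/31173) = -2.348  (FOS6)
log2(5747/34855) = -2.600  (MYC2)
log2(1352/3109) = -1.201  (MAPK3)
log2(367539/37153) = 3.306  (MMP6)
log2(4344/3089) = 0.492  (SMAD1)
The largest magnitude belongs to MMP6.

3.306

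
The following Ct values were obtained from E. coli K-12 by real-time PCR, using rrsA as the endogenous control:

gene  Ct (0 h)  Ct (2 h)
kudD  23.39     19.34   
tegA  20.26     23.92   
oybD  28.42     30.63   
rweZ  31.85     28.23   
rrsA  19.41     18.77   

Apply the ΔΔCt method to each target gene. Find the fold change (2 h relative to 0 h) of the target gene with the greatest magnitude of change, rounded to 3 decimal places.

0.051

kudD: ΔΔCt = (19.34−18.77) − (23.39−19.41) = 0.57 − 3.98 = -3.41; fold change = 2^3.41 = 10.629
tegA: ΔΔCt = (23.92−18.77) − (20.26−19.41) = 5.15 − 0.85 = 4.30; fold change = 2^-4.30 = 0.051
oybD: ΔΔCt = (30.63−18.77) − (28.42−19.41) = 11.86 − 9.01 = 2.85; fold change = 2^-2.85 = 0.139
rweZ: ΔΔCt = (28.23−18.77) − (31.85−19.41) = 9.46 − 12.44 = -2.98; fold change = 2^2.98 = 7.890
tegA has the largest |ΔΔCt| = 4.30.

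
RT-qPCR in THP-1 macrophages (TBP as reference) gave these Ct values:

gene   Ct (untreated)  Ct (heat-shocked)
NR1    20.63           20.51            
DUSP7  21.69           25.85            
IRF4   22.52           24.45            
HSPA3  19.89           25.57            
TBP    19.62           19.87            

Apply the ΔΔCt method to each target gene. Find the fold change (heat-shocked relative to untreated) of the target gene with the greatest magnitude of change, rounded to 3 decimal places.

NR1: ΔΔCt = (20.51−19.87) − (20.63−19.62) = 0.64 − 1.01 = -0.37; fold change = 2^0.37 = 1.292
DUSP7: ΔΔCt = (25.85−19.87) − (21.69−19.62) = 5.98 − 2.07 = 3.91; fold change = 2^-3.91 = 0.067
IRF4: ΔΔCt = (24.45−19.87) − (22.52−19.62) = 4.58 − 2.90 = 1.68; fold change = 2^-1.68 = 0.312
HSPA3: ΔΔCt = (25.57−19.87) − (19.89−19.62) = 5.70 − 0.27 = 5.43; fold change = 2^-5.43 = 0.023
HSPA3 has the largest |ΔΔCt| = 5.43.

0.023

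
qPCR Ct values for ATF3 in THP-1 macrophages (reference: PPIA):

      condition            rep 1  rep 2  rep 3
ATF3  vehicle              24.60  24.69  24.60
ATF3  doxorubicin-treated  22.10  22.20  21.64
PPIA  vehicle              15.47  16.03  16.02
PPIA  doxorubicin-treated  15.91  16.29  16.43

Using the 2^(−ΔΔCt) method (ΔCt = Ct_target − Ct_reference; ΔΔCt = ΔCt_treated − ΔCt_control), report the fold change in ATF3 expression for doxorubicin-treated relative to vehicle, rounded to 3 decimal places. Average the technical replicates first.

8.112

Mean Ct: ATF3 vehicle 24.630; ATF3 doxorubicin-treated 21.980; PPIA vehicle 15.840; PPIA doxorubicin-treated 16.210
ΔCt(vehicle) = 24.630 − 15.840 = 8.790
ΔCt(doxorubicin-treated) = 21.980 − 16.210 = 5.770
ΔΔCt = 5.770 − 8.790 = -3.020
Fold change = 2^(−(-3.020)) = 2^3.020 = 8.1117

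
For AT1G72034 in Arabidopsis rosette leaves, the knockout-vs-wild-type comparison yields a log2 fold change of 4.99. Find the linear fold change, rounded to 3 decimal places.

Fold change = 2^(4.99) = 31.7790

31.779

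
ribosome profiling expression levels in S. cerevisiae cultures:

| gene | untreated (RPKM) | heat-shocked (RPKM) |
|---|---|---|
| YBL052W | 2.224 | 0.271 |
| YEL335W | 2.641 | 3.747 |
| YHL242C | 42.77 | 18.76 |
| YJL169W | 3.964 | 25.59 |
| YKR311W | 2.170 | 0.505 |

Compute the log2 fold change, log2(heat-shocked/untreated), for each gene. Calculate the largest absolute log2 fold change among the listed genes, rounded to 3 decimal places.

log2(0.271/2.224) = -3.037  (YBL052W)
log2(3.747/2.641) = 0.505  (YEL335W)
log2(18.76/42.77) = -1.189  (YHL242C)
log2(25.59/3.964) = 2.691  (YJL169W)
log2(0.505/2.170) = -2.103  (YKR311W)
The largest magnitude belongs to YBL052W.

3.037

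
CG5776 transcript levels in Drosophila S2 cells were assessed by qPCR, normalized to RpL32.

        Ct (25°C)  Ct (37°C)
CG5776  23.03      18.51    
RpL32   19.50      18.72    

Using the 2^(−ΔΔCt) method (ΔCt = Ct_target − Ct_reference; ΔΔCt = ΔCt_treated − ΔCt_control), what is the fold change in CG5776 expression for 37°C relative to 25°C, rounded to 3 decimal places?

ΔCt(25°C) = 23.030 − 19.500 = 3.530
ΔCt(37°C) = 18.510 − 18.720 = -0.210
ΔΔCt = -0.210 − 3.530 = -3.740
Fold change = 2^(−(-3.740)) = 2^3.740 = 13.3614

13.361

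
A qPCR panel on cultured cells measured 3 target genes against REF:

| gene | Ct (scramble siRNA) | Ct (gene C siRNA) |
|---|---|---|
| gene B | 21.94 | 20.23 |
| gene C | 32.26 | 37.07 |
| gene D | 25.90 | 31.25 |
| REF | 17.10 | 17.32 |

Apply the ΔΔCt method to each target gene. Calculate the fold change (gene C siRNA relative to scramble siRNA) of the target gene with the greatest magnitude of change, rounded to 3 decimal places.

0.029

gene B: ΔΔCt = (20.23−17.32) − (21.94−17.10) = 2.91 − 4.84 = -1.93; fold change = 2^1.93 = 3.811
gene C: ΔΔCt = (37.07−17.32) − (32.26−17.10) = 19.75 − 15.16 = 4.59; fold change = 2^-4.59 = 0.042
gene D: ΔΔCt = (31.25−17.32) − (25.90−17.10) = 13.93 − 8.80 = 5.13; fold change = 2^-5.13 = 0.029
gene D has the largest |ΔΔCt| = 5.13.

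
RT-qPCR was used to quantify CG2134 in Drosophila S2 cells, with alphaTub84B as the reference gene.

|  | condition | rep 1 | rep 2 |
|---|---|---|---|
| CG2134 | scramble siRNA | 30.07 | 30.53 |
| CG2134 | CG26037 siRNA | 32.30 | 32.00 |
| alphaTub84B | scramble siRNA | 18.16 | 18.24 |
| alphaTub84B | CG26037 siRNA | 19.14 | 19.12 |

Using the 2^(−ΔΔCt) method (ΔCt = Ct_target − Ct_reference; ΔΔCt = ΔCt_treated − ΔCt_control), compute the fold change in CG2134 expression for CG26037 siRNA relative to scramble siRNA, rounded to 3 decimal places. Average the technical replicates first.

Mean Ct: CG2134 scramble siRNA 30.300; CG2134 CG26037 siRNA 32.150; alphaTub84B scramble siRNA 18.200; alphaTub84B CG26037 siRNA 19.130
ΔCt(scramble siRNA) = 30.300 − 18.200 = 12.100
ΔCt(CG26037 siRNA) = 32.150 − 19.130 = 13.020
ΔΔCt = 13.020 − 12.100 = 0.920
Fold change = 2^(−0.920) = 0.5285

0.529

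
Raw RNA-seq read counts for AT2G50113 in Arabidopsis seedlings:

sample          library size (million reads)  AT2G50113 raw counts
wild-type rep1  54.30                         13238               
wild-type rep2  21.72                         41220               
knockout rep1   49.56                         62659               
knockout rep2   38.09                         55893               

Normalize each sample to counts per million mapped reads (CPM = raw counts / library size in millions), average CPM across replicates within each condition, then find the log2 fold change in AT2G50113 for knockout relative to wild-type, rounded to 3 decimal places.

CPM(wild-type rep1) = 13238 / 54.30 = 243.7937
CPM(wild-type rep2) = 41220 / 21.72 = 1897.7901
CPM(knockout rep1) = 62659 / 49.56 = 1264.3059
CPM(knockout rep2) = 55893 / 38.09 = 1467.3930
mean CPM(wild-type) = 1070.7919; mean CPM(knockout) = 1365.8495
Fold change = 1365.8495 / 1070.7919 = 1.27555
log2(1.27555) = 0.3511

0.351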